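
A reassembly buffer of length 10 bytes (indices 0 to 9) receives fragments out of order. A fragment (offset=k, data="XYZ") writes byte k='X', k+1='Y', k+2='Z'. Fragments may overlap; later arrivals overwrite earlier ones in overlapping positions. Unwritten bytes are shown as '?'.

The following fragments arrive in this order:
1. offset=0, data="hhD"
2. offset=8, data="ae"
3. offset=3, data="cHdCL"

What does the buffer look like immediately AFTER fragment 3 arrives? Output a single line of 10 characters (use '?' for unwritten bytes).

Fragment 1: offset=0 data="hhD" -> buffer=hhD???????
Fragment 2: offset=8 data="ae" -> buffer=hhD?????ae
Fragment 3: offset=3 data="cHdCL" -> buffer=hhDcHdCLae

Answer: hhDcHdCLae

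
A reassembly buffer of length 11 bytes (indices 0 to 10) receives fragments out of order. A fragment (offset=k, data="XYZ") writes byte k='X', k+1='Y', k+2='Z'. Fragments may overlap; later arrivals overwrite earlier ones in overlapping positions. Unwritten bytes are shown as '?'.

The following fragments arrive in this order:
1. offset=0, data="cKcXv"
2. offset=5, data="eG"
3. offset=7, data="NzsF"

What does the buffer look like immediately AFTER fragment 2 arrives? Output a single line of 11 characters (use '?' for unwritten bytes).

Fragment 1: offset=0 data="cKcXv" -> buffer=cKcXv??????
Fragment 2: offset=5 data="eG" -> buffer=cKcXveG????

Answer: cKcXveG????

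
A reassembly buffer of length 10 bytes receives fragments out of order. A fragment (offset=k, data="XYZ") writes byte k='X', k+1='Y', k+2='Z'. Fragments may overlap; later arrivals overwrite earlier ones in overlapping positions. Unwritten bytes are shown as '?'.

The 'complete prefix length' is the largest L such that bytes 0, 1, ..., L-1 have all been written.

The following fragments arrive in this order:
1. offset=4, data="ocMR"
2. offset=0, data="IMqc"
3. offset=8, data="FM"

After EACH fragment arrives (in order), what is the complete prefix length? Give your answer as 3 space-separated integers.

Fragment 1: offset=4 data="ocMR" -> buffer=????ocMR?? -> prefix_len=0
Fragment 2: offset=0 data="IMqc" -> buffer=IMqcocMR?? -> prefix_len=8
Fragment 3: offset=8 data="FM" -> buffer=IMqcocMRFM -> prefix_len=10

Answer: 0 8 10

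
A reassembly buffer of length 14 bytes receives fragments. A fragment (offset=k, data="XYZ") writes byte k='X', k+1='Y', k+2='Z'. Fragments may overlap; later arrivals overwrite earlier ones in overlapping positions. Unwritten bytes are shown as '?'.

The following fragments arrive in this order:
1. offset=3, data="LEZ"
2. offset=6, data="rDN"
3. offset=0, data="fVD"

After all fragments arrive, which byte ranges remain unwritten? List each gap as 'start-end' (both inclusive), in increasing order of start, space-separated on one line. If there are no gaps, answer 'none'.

Answer: 9-13

Derivation:
Fragment 1: offset=3 len=3
Fragment 2: offset=6 len=3
Fragment 3: offset=0 len=3
Gaps: 9-13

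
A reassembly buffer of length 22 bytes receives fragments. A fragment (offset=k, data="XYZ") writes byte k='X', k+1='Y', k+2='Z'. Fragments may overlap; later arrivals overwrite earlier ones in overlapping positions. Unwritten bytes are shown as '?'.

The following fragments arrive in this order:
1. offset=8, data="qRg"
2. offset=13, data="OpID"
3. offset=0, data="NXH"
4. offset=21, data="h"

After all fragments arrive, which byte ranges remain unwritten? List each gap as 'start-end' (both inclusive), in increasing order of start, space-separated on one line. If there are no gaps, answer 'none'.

Answer: 3-7 11-12 17-20

Derivation:
Fragment 1: offset=8 len=3
Fragment 2: offset=13 len=4
Fragment 3: offset=0 len=3
Fragment 4: offset=21 len=1
Gaps: 3-7 11-12 17-20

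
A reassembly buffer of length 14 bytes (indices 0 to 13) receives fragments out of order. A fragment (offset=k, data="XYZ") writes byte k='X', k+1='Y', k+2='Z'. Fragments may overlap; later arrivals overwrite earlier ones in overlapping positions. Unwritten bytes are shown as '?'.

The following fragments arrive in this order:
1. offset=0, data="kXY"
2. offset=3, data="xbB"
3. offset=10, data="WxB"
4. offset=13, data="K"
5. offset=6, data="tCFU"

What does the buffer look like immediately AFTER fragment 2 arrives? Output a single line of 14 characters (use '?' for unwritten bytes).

Answer: kXYxbB????????

Derivation:
Fragment 1: offset=0 data="kXY" -> buffer=kXY???????????
Fragment 2: offset=3 data="xbB" -> buffer=kXYxbB????????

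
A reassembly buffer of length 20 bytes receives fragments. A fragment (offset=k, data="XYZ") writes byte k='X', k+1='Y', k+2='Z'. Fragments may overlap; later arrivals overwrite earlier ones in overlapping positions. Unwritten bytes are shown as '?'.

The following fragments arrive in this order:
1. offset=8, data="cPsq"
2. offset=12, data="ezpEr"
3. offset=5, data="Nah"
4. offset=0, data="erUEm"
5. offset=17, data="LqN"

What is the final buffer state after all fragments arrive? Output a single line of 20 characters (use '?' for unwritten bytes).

Fragment 1: offset=8 data="cPsq" -> buffer=????????cPsq????????
Fragment 2: offset=12 data="ezpEr" -> buffer=????????cPsqezpEr???
Fragment 3: offset=5 data="Nah" -> buffer=?????NahcPsqezpEr???
Fragment 4: offset=0 data="erUEm" -> buffer=erUEmNahcPsqezpEr???
Fragment 5: offset=17 data="LqN" -> buffer=erUEmNahcPsqezpErLqN

Answer: erUEmNahcPsqezpErLqN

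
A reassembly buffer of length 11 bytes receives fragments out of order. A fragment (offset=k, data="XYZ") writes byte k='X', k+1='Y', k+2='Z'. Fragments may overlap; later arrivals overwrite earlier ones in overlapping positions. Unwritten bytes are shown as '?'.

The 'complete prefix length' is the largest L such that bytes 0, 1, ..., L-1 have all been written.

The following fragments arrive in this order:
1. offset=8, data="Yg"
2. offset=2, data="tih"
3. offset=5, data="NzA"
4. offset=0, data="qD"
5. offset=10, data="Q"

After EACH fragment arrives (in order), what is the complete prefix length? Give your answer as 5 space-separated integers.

Answer: 0 0 0 10 11

Derivation:
Fragment 1: offset=8 data="Yg" -> buffer=????????Yg? -> prefix_len=0
Fragment 2: offset=2 data="tih" -> buffer=??tih???Yg? -> prefix_len=0
Fragment 3: offset=5 data="NzA" -> buffer=??tihNzAYg? -> prefix_len=0
Fragment 4: offset=0 data="qD" -> buffer=qDtihNzAYg? -> prefix_len=10
Fragment 5: offset=10 data="Q" -> buffer=qDtihNzAYgQ -> prefix_len=11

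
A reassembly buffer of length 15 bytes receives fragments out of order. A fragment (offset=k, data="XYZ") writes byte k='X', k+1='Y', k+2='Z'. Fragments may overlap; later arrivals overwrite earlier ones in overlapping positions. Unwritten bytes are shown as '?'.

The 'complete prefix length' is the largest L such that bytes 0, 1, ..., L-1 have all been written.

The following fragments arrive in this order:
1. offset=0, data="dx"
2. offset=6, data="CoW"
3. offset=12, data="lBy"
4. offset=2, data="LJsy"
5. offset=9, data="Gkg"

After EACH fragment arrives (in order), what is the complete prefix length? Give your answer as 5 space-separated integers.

Answer: 2 2 2 9 15

Derivation:
Fragment 1: offset=0 data="dx" -> buffer=dx????????????? -> prefix_len=2
Fragment 2: offset=6 data="CoW" -> buffer=dx????CoW?????? -> prefix_len=2
Fragment 3: offset=12 data="lBy" -> buffer=dx????CoW???lBy -> prefix_len=2
Fragment 4: offset=2 data="LJsy" -> buffer=dxLJsyCoW???lBy -> prefix_len=9
Fragment 5: offset=9 data="Gkg" -> buffer=dxLJsyCoWGkglBy -> prefix_len=15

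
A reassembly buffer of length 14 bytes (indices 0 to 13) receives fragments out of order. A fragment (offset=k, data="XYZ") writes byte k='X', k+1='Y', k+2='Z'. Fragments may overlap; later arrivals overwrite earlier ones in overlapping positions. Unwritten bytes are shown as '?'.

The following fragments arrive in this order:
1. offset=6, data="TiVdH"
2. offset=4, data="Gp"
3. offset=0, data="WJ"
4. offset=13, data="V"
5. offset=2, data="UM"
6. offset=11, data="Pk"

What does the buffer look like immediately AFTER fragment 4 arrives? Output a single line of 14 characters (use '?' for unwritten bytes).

Fragment 1: offset=6 data="TiVdH" -> buffer=??????TiVdH???
Fragment 2: offset=4 data="Gp" -> buffer=????GpTiVdH???
Fragment 3: offset=0 data="WJ" -> buffer=WJ??GpTiVdH???
Fragment 4: offset=13 data="V" -> buffer=WJ??GpTiVdH??V

Answer: WJ??GpTiVdH??V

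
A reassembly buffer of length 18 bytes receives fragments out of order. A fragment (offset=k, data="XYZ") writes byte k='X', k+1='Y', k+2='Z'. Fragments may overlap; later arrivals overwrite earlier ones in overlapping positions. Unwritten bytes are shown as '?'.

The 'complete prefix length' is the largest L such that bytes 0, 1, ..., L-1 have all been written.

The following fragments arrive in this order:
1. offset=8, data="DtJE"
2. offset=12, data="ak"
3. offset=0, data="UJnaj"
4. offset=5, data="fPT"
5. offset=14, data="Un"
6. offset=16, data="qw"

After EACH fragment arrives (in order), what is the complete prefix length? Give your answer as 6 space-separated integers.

Answer: 0 0 5 14 16 18

Derivation:
Fragment 1: offset=8 data="DtJE" -> buffer=????????DtJE?????? -> prefix_len=0
Fragment 2: offset=12 data="ak" -> buffer=????????DtJEak???? -> prefix_len=0
Fragment 3: offset=0 data="UJnaj" -> buffer=UJnaj???DtJEak???? -> prefix_len=5
Fragment 4: offset=5 data="fPT" -> buffer=UJnajfPTDtJEak???? -> prefix_len=14
Fragment 5: offset=14 data="Un" -> buffer=UJnajfPTDtJEakUn?? -> prefix_len=16
Fragment 6: offset=16 data="qw" -> buffer=UJnajfPTDtJEakUnqw -> prefix_len=18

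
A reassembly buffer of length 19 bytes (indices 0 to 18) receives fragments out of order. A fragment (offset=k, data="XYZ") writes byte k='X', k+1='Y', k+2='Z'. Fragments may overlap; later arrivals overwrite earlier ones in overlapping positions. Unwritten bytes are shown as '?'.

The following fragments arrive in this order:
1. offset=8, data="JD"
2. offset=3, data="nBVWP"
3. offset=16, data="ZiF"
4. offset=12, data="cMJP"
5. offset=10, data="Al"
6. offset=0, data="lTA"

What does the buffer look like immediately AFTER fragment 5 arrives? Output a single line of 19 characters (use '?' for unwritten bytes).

Answer: ???nBVWPJDAlcMJPZiF

Derivation:
Fragment 1: offset=8 data="JD" -> buffer=????????JD?????????
Fragment 2: offset=3 data="nBVWP" -> buffer=???nBVWPJD?????????
Fragment 3: offset=16 data="ZiF" -> buffer=???nBVWPJD??????ZiF
Fragment 4: offset=12 data="cMJP" -> buffer=???nBVWPJD??cMJPZiF
Fragment 5: offset=10 data="Al" -> buffer=???nBVWPJDAlcMJPZiF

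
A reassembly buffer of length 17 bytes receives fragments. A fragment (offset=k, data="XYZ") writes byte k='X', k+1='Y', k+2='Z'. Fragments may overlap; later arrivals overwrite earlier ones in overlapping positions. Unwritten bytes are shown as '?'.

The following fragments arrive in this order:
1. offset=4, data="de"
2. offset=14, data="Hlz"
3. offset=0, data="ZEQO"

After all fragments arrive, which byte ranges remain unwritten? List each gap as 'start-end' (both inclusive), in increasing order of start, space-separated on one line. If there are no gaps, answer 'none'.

Answer: 6-13

Derivation:
Fragment 1: offset=4 len=2
Fragment 2: offset=14 len=3
Fragment 3: offset=0 len=4
Gaps: 6-13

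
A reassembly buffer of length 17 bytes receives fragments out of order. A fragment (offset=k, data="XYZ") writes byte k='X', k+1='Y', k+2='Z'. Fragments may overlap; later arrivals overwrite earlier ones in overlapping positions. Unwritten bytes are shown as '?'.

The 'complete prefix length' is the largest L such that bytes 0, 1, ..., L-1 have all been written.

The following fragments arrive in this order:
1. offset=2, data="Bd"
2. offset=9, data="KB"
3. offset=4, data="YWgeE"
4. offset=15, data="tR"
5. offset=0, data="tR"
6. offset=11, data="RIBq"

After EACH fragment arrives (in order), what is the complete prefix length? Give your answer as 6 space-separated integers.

Answer: 0 0 0 0 11 17

Derivation:
Fragment 1: offset=2 data="Bd" -> buffer=??Bd????????????? -> prefix_len=0
Fragment 2: offset=9 data="KB" -> buffer=??Bd?????KB?????? -> prefix_len=0
Fragment 3: offset=4 data="YWgeE" -> buffer=??BdYWgeEKB?????? -> prefix_len=0
Fragment 4: offset=15 data="tR" -> buffer=??BdYWgeEKB????tR -> prefix_len=0
Fragment 5: offset=0 data="tR" -> buffer=tRBdYWgeEKB????tR -> prefix_len=11
Fragment 6: offset=11 data="RIBq" -> buffer=tRBdYWgeEKBRIBqtR -> prefix_len=17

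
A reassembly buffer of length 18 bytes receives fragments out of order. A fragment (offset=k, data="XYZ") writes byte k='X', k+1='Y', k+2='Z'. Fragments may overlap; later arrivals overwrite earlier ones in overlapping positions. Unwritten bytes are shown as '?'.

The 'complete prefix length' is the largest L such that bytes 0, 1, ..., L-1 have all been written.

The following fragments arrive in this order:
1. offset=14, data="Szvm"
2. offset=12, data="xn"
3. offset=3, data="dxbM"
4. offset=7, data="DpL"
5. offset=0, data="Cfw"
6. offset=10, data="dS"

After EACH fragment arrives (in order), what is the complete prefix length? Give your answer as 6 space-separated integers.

Fragment 1: offset=14 data="Szvm" -> buffer=??????????????Szvm -> prefix_len=0
Fragment 2: offset=12 data="xn" -> buffer=????????????xnSzvm -> prefix_len=0
Fragment 3: offset=3 data="dxbM" -> buffer=???dxbM?????xnSzvm -> prefix_len=0
Fragment 4: offset=7 data="DpL" -> buffer=???dxbMDpL??xnSzvm -> prefix_len=0
Fragment 5: offset=0 data="Cfw" -> buffer=CfwdxbMDpL??xnSzvm -> prefix_len=10
Fragment 6: offset=10 data="dS" -> buffer=CfwdxbMDpLdSxnSzvm -> prefix_len=18

Answer: 0 0 0 0 10 18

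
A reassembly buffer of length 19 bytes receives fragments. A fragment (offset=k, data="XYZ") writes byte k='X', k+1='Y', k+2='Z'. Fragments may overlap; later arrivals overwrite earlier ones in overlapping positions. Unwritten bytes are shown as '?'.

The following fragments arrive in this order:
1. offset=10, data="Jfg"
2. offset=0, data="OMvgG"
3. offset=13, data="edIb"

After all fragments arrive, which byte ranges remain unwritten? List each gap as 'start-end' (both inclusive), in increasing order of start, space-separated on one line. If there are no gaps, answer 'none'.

Answer: 5-9 17-18

Derivation:
Fragment 1: offset=10 len=3
Fragment 2: offset=0 len=5
Fragment 3: offset=13 len=4
Gaps: 5-9 17-18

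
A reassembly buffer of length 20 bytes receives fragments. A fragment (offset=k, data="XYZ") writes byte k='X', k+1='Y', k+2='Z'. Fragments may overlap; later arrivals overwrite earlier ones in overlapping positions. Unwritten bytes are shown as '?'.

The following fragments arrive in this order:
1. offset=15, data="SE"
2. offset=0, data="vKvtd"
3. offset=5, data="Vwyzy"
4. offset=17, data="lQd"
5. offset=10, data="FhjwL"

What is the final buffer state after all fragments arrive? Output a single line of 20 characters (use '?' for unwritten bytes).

Fragment 1: offset=15 data="SE" -> buffer=???????????????SE???
Fragment 2: offset=0 data="vKvtd" -> buffer=vKvtd??????????SE???
Fragment 3: offset=5 data="Vwyzy" -> buffer=vKvtdVwyzy?????SE???
Fragment 4: offset=17 data="lQd" -> buffer=vKvtdVwyzy?????SElQd
Fragment 5: offset=10 data="FhjwL" -> buffer=vKvtdVwyzyFhjwLSElQd

Answer: vKvtdVwyzyFhjwLSElQd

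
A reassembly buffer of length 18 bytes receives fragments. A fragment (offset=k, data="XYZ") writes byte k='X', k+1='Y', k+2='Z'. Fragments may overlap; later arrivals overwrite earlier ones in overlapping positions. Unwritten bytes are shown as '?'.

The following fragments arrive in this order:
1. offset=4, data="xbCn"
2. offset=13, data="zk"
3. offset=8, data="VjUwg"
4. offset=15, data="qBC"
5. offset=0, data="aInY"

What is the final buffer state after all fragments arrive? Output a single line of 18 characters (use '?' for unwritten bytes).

Fragment 1: offset=4 data="xbCn" -> buffer=????xbCn??????????
Fragment 2: offset=13 data="zk" -> buffer=????xbCn?????zk???
Fragment 3: offset=8 data="VjUwg" -> buffer=????xbCnVjUwgzk???
Fragment 4: offset=15 data="qBC" -> buffer=????xbCnVjUwgzkqBC
Fragment 5: offset=0 data="aInY" -> buffer=aInYxbCnVjUwgzkqBC

Answer: aInYxbCnVjUwgzkqBC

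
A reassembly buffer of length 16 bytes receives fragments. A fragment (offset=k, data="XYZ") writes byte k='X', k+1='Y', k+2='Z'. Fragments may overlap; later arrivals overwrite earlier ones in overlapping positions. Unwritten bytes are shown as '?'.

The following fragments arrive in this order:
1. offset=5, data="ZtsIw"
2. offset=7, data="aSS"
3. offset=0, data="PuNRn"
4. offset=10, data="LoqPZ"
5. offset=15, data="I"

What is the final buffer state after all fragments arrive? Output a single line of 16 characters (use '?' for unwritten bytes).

Fragment 1: offset=5 data="ZtsIw" -> buffer=?????ZtsIw??????
Fragment 2: offset=7 data="aSS" -> buffer=?????ZtaSS??????
Fragment 3: offset=0 data="PuNRn" -> buffer=PuNRnZtaSS??????
Fragment 4: offset=10 data="LoqPZ" -> buffer=PuNRnZtaSSLoqPZ?
Fragment 5: offset=15 data="I" -> buffer=PuNRnZtaSSLoqPZI

Answer: PuNRnZtaSSLoqPZI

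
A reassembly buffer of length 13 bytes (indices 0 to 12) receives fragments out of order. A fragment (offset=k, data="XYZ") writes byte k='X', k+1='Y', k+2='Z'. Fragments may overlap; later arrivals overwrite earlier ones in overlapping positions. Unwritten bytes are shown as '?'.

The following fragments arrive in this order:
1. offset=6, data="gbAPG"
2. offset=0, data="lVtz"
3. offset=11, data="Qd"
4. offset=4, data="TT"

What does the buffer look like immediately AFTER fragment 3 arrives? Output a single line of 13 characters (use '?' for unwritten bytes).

Answer: lVtz??gbAPGQd

Derivation:
Fragment 1: offset=6 data="gbAPG" -> buffer=??????gbAPG??
Fragment 2: offset=0 data="lVtz" -> buffer=lVtz??gbAPG??
Fragment 3: offset=11 data="Qd" -> buffer=lVtz??gbAPGQd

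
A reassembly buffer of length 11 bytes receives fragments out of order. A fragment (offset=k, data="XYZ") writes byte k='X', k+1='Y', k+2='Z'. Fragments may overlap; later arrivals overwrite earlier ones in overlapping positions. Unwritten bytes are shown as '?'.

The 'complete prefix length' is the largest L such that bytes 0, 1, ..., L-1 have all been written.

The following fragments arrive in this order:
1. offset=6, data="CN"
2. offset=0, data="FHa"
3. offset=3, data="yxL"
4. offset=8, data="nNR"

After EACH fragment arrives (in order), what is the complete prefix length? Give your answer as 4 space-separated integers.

Fragment 1: offset=6 data="CN" -> buffer=??????CN??? -> prefix_len=0
Fragment 2: offset=0 data="FHa" -> buffer=FHa???CN??? -> prefix_len=3
Fragment 3: offset=3 data="yxL" -> buffer=FHayxLCN??? -> prefix_len=8
Fragment 4: offset=8 data="nNR" -> buffer=FHayxLCNnNR -> prefix_len=11

Answer: 0 3 8 11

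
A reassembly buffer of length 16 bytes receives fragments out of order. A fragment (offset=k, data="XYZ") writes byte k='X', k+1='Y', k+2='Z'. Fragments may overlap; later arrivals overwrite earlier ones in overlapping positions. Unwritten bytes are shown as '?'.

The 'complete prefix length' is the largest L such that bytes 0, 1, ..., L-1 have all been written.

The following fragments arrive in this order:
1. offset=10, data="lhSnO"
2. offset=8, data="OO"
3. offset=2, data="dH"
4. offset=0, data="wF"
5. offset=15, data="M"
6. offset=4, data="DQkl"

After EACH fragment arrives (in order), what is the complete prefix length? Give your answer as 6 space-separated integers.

Answer: 0 0 0 4 4 16

Derivation:
Fragment 1: offset=10 data="lhSnO" -> buffer=??????????lhSnO? -> prefix_len=0
Fragment 2: offset=8 data="OO" -> buffer=????????OOlhSnO? -> prefix_len=0
Fragment 3: offset=2 data="dH" -> buffer=??dH????OOlhSnO? -> prefix_len=0
Fragment 4: offset=0 data="wF" -> buffer=wFdH????OOlhSnO? -> prefix_len=4
Fragment 5: offset=15 data="M" -> buffer=wFdH????OOlhSnOM -> prefix_len=4
Fragment 6: offset=4 data="DQkl" -> buffer=wFdHDQklOOlhSnOM -> prefix_len=16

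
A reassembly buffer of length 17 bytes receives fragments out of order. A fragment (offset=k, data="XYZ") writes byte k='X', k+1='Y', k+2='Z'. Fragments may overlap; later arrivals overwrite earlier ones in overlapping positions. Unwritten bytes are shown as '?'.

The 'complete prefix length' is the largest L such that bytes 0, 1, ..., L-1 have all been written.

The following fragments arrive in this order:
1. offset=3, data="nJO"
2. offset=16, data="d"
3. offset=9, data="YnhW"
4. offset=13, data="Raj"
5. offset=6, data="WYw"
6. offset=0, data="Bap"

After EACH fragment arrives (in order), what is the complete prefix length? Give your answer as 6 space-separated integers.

Fragment 1: offset=3 data="nJO" -> buffer=???nJO??????????? -> prefix_len=0
Fragment 2: offset=16 data="d" -> buffer=???nJO??????????d -> prefix_len=0
Fragment 3: offset=9 data="YnhW" -> buffer=???nJO???YnhW???d -> prefix_len=0
Fragment 4: offset=13 data="Raj" -> buffer=???nJO???YnhWRajd -> prefix_len=0
Fragment 5: offset=6 data="WYw" -> buffer=???nJOWYwYnhWRajd -> prefix_len=0
Fragment 6: offset=0 data="Bap" -> buffer=BapnJOWYwYnhWRajd -> prefix_len=17

Answer: 0 0 0 0 0 17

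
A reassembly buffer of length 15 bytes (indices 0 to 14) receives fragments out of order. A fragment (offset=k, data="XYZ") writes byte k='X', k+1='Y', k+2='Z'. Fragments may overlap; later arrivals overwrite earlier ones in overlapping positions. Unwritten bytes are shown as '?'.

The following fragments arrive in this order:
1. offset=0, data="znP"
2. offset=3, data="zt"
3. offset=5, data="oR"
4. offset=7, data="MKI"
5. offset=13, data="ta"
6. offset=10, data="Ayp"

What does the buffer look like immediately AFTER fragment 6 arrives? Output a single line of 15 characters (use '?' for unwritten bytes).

Fragment 1: offset=0 data="znP" -> buffer=znP????????????
Fragment 2: offset=3 data="zt" -> buffer=znPzt??????????
Fragment 3: offset=5 data="oR" -> buffer=znPztoR????????
Fragment 4: offset=7 data="MKI" -> buffer=znPztoRMKI?????
Fragment 5: offset=13 data="ta" -> buffer=znPztoRMKI???ta
Fragment 6: offset=10 data="Ayp" -> buffer=znPztoRMKIAypta

Answer: znPztoRMKIAypta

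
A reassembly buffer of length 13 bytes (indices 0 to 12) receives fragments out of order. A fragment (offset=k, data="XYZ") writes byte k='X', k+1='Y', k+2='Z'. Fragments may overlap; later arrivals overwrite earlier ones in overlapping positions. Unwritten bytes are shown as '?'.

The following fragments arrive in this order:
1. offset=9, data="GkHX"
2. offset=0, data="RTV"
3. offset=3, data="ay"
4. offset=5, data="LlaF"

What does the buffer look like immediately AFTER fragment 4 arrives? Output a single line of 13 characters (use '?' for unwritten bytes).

Answer: RTVayLlaFGkHX

Derivation:
Fragment 1: offset=9 data="GkHX" -> buffer=?????????GkHX
Fragment 2: offset=0 data="RTV" -> buffer=RTV??????GkHX
Fragment 3: offset=3 data="ay" -> buffer=RTVay????GkHX
Fragment 4: offset=5 data="LlaF" -> buffer=RTVayLlaFGkHX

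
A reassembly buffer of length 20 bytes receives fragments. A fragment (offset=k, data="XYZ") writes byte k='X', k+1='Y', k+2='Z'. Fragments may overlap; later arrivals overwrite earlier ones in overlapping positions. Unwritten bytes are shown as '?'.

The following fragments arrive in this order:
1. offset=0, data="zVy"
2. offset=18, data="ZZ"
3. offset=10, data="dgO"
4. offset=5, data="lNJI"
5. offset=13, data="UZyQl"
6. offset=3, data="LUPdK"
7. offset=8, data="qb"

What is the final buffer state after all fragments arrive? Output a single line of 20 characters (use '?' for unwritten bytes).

Answer: zVyLUPdKqbdgOUZyQlZZ

Derivation:
Fragment 1: offset=0 data="zVy" -> buffer=zVy?????????????????
Fragment 2: offset=18 data="ZZ" -> buffer=zVy???????????????ZZ
Fragment 3: offset=10 data="dgO" -> buffer=zVy???????dgO?????ZZ
Fragment 4: offset=5 data="lNJI" -> buffer=zVy??lNJI?dgO?????ZZ
Fragment 5: offset=13 data="UZyQl" -> buffer=zVy??lNJI?dgOUZyQlZZ
Fragment 6: offset=3 data="LUPdK" -> buffer=zVyLUPdKI?dgOUZyQlZZ
Fragment 7: offset=8 data="qb" -> buffer=zVyLUPdKqbdgOUZyQlZZ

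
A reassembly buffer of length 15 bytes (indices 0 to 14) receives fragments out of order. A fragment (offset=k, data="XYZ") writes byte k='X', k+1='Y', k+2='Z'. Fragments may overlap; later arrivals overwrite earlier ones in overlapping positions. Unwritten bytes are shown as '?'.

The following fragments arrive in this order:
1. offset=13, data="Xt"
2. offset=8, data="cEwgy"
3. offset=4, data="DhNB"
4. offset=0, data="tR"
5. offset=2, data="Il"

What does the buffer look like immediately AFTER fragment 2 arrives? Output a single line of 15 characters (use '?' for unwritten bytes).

Answer: ????????cEwgyXt

Derivation:
Fragment 1: offset=13 data="Xt" -> buffer=?????????????Xt
Fragment 2: offset=8 data="cEwgy" -> buffer=????????cEwgyXt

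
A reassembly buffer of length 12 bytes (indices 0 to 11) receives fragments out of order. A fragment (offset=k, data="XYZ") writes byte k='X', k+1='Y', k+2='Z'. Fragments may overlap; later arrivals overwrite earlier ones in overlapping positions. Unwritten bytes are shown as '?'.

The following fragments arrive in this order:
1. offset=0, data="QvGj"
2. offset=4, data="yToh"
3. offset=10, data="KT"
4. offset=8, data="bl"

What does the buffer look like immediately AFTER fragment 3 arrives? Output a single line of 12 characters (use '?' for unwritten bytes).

Answer: QvGjyToh??KT

Derivation:
Fragment 1: offset=0 data="QvGj" -> buffer=QvGj????????
Fragment 2: offset=4 data="yToh" -> buffer=QvGjyToh????
Fragment 3: offset=10 data="KT" -> buffer=QvGjyToh??KT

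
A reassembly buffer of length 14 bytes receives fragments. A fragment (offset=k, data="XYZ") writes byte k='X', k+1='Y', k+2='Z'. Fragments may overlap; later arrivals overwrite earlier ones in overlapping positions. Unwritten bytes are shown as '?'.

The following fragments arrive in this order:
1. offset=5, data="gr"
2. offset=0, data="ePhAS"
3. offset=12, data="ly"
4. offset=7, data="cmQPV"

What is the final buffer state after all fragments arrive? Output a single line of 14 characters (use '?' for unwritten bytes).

Fragment 1: offset=5 data="gr" -> buffer=?????gr???????
Fragment 2: offset=0 data="ePhAS" -> buffer=ePhASgr???????
Fragment 3: offset=12 data="ly" -> buffer=ePhASgr?????ly
Fragment 4: offset=7 data="cmQPV" -> buffer=ePhASgrcmQPVly

Answer: ePhASgrcmQPVly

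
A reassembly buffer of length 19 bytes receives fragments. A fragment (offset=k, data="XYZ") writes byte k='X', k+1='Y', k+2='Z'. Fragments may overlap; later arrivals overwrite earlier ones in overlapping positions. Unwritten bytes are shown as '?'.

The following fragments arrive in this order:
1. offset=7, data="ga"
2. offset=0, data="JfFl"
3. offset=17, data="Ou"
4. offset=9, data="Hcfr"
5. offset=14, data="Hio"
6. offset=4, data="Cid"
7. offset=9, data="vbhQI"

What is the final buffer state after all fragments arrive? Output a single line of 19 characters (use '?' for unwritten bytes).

Answer: JfFlCidgavbhQIHioOu

Derivation:
Fragment 1: offset=7 data="ga" -> buffer=???????ga??????????
Fragment 2: offset=0 data="JfFl" -> buffer=JfFl???ga??????????
Fragment 3: offset=17 data="Ou" -> buffer=JfFl???ga????????Ou
Fragment 4: offset=9 data="Hcfr" -> buffer=JfFl???gaHcfr????Ou
Fragment 5: offset=14 data="Hio" -> buffer=JfFl???gaHcfr?HioOu
Fragment 6: offset=4 data="Cid" -> buffer=JfFlCidgaHcfr?HioOu
Fragment 7: offset=9 data="vbhQI" -> buffer=JfFlCidgavbhQIHioOu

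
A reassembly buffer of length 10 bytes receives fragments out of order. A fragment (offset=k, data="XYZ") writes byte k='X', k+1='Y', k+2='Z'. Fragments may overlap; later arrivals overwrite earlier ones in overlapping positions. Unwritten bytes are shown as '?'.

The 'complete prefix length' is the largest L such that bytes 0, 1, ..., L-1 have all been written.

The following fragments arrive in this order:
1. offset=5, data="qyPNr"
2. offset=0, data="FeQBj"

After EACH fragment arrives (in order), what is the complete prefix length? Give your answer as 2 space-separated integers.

Fragment 1: offset=5 data="qyPNr" -> buffer=?????qyPNr -> prefix_len=0
Fragment 2: offset=0 data="FeQBj" -> buffer=FeQBjqyPNr -> prefix_len=10

Answer: 0 10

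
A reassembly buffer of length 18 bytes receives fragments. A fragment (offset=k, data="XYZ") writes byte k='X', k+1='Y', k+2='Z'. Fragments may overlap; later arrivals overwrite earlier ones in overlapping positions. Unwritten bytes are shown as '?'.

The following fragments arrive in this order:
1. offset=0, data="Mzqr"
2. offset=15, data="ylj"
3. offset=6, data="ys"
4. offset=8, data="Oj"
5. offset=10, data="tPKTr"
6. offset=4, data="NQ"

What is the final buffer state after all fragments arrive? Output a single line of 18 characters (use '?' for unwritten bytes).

Fragment 1: offset=0 data="Mzqr" -> buffer=Mzqr??????????????
Fragment 2: offset=15 data="ylj" -> buffer=Mzqr???????????ylj
Fragment 3: offset=6 data="ys" -> buffer=Mzqr??ys???????ylj
Fragment 4: offset=8 data="Oj" -> buffer=Mzqr??ysOj?????ylj
Fragment 5: offset=10 data="tPKTr" -> buffer=Mzqr??ysOjtPKTrylj
Fragment 6: offset=4 data="NQ" -> buffer=MzqrNQysOjtPKTrylj

Answer: MzqrNQysOjtPKTrylj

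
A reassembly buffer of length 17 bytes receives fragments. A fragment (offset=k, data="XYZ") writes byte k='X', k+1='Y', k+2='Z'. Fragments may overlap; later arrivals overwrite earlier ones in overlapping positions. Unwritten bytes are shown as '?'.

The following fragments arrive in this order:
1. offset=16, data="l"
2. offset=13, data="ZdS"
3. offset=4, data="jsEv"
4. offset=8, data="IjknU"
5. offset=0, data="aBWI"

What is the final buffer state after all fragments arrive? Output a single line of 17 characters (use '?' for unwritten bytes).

Fragment 1: offset=16 data="l" -> buffer=????????????????l
Fragment 2: offset=13 data="ZdS" -> buffer=?????????????ZdSl
Fragment 3: offset=4 data="jsEv" -> buffer=????jsEv?????ZdSl
Fragment 4: offset=8 data="IjknU" -> buffer=????jsEvIjknUZdSl
Fragment 5: offset=0 data="aBWI" -> buffer=aBWIjsEvIjknUZdSl

Answer: aBWIjsEvIjknUZdSl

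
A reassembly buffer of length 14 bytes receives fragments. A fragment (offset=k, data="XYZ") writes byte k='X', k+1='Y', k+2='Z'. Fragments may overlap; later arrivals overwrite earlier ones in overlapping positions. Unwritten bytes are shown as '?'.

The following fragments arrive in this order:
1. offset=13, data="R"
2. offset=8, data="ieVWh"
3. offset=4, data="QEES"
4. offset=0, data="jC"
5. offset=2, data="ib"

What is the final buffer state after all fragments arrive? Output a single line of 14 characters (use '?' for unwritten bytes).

Fragment 1: offset=13 data="R" -> buffer=?????????????R
Fragment 2: offset=8 data="ieVWh" -> buffer=????????ieVWhR
Fragment 3: offset=4 data="QEES" -> buffer=????QEESieVWhR
Fragment 4: offset=0 data="jC" -> buffer=jC??QEESieVWhR
Fragment 5: offset=2 data="ib" -> buffer=jCibQEESieVWhR

Answer: jCibQEESieVWhR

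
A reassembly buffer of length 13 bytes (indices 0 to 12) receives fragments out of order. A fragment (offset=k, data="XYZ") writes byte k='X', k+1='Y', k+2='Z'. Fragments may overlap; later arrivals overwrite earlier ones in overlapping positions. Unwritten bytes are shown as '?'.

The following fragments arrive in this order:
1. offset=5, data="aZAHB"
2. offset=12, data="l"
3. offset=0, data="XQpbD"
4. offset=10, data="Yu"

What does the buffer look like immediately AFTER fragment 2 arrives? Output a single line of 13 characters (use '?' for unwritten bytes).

Answer: ?????aZAHB??l

Derivation:
Fragment 1: offset=5 data="aZAHB" -> buffer=?????aZAHB???
Fragment 2: offset=12 data="l" -> buffer=?????aZAHB??l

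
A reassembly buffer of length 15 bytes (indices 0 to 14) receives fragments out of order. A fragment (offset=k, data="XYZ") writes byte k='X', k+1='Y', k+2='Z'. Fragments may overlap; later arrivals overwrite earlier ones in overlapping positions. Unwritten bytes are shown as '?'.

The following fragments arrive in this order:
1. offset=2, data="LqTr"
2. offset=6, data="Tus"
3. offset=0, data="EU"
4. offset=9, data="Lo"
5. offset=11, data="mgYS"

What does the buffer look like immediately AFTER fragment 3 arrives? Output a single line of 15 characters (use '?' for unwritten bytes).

Answer: EULqTrTus??????

Derivation:
Fragment 1: offset=2 data="LqTr" -> buffer=??LqTr?????????
Fragment 2: offset=6 data="Tus" -> buffer=??LqTrTus??????
Fragment 3: offset=0 data="EU" -> buffer=EULqTrTus??????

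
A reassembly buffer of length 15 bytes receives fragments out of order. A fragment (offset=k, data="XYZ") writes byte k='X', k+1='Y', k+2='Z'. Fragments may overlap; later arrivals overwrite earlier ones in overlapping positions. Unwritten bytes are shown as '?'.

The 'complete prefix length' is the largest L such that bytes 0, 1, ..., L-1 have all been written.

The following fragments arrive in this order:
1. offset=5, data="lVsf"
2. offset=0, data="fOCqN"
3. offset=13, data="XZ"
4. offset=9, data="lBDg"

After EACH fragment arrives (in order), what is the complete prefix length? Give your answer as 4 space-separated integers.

Answer: 0 9 9 15

Derivation:
Fragment 1: offset=5 data="lVsf" -> buffer=?????lVsf?????? -> prefix_len=0
Fragment 2: offset=0 data="fOCqN" -> buffer=fOCqNlVsf?????? -> prefix_len=9
Fragment 3: offset=13 data="XZ" -> buffer=fOCqNlVsf????XZ -> prefix_len=9
Fragment 4: offset=9 data="lBDg" -> buffer=fOCqNlVsflBDgXZ -> prefix_len=15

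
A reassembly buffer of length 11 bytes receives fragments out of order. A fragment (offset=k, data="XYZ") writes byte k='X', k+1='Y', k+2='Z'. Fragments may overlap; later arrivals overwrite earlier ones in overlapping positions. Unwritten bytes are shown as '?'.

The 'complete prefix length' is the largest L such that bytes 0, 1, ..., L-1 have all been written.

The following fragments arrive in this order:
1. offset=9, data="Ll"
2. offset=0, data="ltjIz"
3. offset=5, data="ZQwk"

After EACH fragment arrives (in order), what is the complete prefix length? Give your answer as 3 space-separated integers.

Fragment 1: offset=9 data="Ll" -> buffer=?????????Ll -> prefix_len=0
Fragment 2: offset=0 data="ltjIz" -> buffer=ltjIz????Ll -> prefix_len=5
Fragment 3: offset=5 data="ZQwk" -> buffer=ltjIzZQwkLl -> prefix_len=11

Answer: 0 5 11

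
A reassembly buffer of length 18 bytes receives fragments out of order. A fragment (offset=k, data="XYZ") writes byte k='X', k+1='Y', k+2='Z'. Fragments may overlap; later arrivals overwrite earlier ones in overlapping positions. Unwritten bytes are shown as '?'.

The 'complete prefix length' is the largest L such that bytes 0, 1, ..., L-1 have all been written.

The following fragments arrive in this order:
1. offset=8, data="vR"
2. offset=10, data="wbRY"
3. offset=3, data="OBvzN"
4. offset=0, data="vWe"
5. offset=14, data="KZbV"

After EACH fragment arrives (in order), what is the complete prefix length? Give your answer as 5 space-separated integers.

Fragment 1: offset=8 data="vR" -> buffer=????????vR???????? -> prefix_len=0
Fragment 2: offset=10 data="wbRY" -> buffer=????????vRwbRY???? -> prefix_len=0
Fragment 3: offset=3 data="OBvzN" -> buffer=???OBvzNvRwbRY???? -> prefix_len=0
Fragment 4: offset=0 data="vWe" -> buffer=vWeOBvzNvRwbRY???? -> prefix_len=14
Fragment 5: offset=14 data="KZbV" -> buffer=vWeOBvzNvRwbRYKZbV -> prefix_len=18

Answer: 0 0 0 14 18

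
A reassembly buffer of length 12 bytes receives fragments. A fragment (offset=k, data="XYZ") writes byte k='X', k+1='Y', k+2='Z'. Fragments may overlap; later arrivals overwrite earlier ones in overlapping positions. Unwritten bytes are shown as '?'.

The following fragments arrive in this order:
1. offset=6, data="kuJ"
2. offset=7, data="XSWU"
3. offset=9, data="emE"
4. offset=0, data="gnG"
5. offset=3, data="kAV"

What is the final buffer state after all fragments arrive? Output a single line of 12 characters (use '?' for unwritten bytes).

Fragment 1: offset=6 data="kuJ" -> buffer=??????kuJ???
Fragment 2: offset=7 data="XSWU" -> buffer=??????kXSWU?
Fragment 3: offset=9 data="emE" -> buffer=??????kXSemE
Fragment 4: offset=0 data="gnG" -> buffer=gnG???kXSemE
Fragment 5: offset=3 data="kAV" -> buffer=gnGkAVkXSemE

Answer: gnGkAVkXSemE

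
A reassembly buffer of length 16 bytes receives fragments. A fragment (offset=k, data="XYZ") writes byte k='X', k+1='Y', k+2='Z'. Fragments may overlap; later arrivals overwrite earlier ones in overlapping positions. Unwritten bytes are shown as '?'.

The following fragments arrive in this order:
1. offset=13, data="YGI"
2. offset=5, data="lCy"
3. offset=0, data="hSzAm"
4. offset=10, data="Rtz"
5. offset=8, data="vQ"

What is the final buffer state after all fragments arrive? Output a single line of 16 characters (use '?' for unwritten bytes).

Answer: hSzAmlCyvQRtzYGI

Derivation:
Fragment 1: offset=13 data="YGI" -> buffer=?????????????YGI
Fragment 2: offset=5 data="lCy" -> buffer=?????lCy?????YGI
Fragment 3: offset=0 data="hSzAm" -> buffer=hSzAmlCy?????YGI
Fragment 4: offset=10 data="Rtz" -> buffer=hSzAmlCy??RtzYGI
Fragment 5: offset=8 data="vQ" -> buffer=hSzAmlCyvQRtzYGI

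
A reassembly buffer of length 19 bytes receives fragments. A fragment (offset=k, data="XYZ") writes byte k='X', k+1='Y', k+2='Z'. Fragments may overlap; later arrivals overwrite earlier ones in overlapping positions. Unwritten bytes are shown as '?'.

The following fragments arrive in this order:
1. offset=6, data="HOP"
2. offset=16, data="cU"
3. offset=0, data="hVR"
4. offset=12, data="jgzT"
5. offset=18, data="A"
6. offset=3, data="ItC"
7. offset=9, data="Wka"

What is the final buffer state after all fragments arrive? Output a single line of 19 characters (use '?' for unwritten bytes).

Fragment 1: offset=6 data="HOP" -> buffer=??????HOP??????????
Fragment 2: offset=16 data="cU" -> buffer=??????HOP???????cU?
Fragment 3: offset=0 data="hVR" -> buffer=hVR???HOP???????cU?
Fragment 4: offset=12 data="jgzT" -> buffer=hVR???HOP???jgzTcU?
Fragment 5: offset=18 data="A" -> buffer=hVR???HOP???jgzTcUA
Fragment 6: offset=3 data="ItC" -> buffer=hVRItCHOP???jgzTcUA
Fragment 7: offset=9 data="Wka" -> buffer=hVRItCHOPWkajgzTcUA

Answer: hVRItCHOPWkajgzTcUA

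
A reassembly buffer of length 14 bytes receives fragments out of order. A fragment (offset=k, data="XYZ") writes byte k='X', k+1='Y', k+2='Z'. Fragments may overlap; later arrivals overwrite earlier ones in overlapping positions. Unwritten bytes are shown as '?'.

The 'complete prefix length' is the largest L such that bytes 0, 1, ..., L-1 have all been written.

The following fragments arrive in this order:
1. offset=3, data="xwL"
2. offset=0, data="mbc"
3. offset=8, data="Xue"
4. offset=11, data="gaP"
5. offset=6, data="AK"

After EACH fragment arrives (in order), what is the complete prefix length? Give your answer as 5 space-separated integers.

Fragment 1: offset=3 data="xwL" -> buffer=???xwL???????? -> prefix_len=0
Fragment 2: offset=0 data="mbc" -> buffer=mbcxwL???????? -> prefix_len=6
Fragment 3: offset=8 data="Xue" -> buffer=mbcxwL??Xue??? -> prefix_len=6
Fragment 4: offset=11 data="gaP" -> buffer=mbcxwL??XuegaP -> prefix_len=6
Fragment 5: offset=6 data="AK" -> buffer=mbcxwLAKXuegaP -> prefix_len=14

Answer: 0 6 6 6 14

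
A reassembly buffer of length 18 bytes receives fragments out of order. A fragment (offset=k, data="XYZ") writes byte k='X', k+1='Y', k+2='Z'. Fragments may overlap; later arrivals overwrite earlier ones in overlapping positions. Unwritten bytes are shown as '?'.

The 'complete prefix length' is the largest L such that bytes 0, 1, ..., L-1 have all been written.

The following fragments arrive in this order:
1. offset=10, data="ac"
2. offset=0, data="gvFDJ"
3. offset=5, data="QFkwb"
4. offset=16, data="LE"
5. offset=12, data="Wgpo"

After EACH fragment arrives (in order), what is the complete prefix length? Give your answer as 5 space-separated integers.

Fragment 1: offset=10 data="ac" -> buffer=??????????ac?????? -> prefix_len=0
Fragment 2: offset=0 data="gvFDJ" -> buffer=gvFDJ?????ac?????? -> prefix_len=5
Fragment 3: offset=5 data="QFkwb" -> buffer=gvFDJQFkwbac?????? -> prefix_len=12
Fragment 4: offset=16 data="LE" -> buffer=gvFDJQFkwbac????LE -> prefix_len=12
Fragment 5: offset=12 data="Wgpo" -> buffer=gvFDJQFkwbacWgpoLE -> prefix_len=18

Answer: 0 5 12 12 18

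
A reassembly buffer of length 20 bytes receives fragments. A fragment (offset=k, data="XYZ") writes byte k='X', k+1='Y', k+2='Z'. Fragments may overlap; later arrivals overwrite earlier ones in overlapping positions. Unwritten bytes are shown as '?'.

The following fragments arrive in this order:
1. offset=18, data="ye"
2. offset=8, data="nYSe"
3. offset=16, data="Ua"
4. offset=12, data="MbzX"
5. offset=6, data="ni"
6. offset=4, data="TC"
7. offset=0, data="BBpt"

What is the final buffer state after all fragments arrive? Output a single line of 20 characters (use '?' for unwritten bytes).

Fragment 1: offset=18 data="ye" -> buffer=??????????????????ye
Fragment 2: offset=8 data="nYSe" -> buffer=????????nYSe??????ye
Fragment 3: offset=16 data="Ua" -> buffer=????????nYSe????Uaye
Fragment 4: offset=12 data="MbzX" -> buffer=????????nYSeMbzXUaye
Fragment 5: offset=6 data="ni" -> buffer=??????ninYSeMbzXUaye
Fragment 6: offset=4 data="TC" -> buffer=????TCninYSeMbzXUaye
Fragment 7: offset=0 data="BBpt" -> buffer=BBptTCninYSeMbzXUaye

Answer: BBptTCninYSeMbzXUaye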